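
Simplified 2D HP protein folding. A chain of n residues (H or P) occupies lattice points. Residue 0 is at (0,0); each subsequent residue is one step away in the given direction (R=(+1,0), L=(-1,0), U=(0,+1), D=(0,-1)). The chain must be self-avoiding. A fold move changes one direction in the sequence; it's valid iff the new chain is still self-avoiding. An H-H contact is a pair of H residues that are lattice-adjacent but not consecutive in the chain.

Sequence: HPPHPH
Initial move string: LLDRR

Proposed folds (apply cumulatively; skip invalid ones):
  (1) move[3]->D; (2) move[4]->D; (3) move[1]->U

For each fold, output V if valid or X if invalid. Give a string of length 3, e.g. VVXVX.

Answer: VVX

Derivation:
Initial: LLDRR -> [(0, 0), (-1, 0), (-2, 0), (-2, -1), (-1, -1), (0, -1)]
Fold 1: move[3]->D => LLDDR VALID
Fold 2: move[4]->D => LLDDD VALID
Fold 3: move[1]->U => LUDDD INVALID (collision), skipped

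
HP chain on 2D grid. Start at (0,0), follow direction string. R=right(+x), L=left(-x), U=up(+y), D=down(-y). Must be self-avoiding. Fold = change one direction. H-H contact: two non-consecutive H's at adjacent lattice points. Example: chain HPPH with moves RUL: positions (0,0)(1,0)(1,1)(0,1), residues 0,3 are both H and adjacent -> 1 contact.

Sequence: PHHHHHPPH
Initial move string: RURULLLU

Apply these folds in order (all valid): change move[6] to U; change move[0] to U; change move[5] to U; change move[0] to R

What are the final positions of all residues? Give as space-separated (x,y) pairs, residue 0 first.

Answer: (0,0) (1,0) (1,1) (2,1) (2,2) (1,2) (1,3) (1,4) (1,5)

Derivation:
Initial moves: RURULLLU
Fold: move[6]->U => RURULLUU (positions: [(0, 0), (1, 0), (1, 1), (2, 1), (2, 2), (1, 2), (0, 2), (0, 3), (0, 4)])
Fold: move[0]->U => UURULLUU (positions: [(0, 0), (0, 1), (0, 2), (1, 2), (1, 3), (0, 3), (-1, 3), (-1, 4), (-1, 5)])
Fold: move[5]->U => UURULUUU (positions: [(0, 0), (0, 1), (0, 2), (1, 2), (1, 3), (0, 3), (0, 4), (0, 5), (0, 6)])
Fold: move[0]->R => RURULUUU (positions: [(0, 0), (1, 0), (1, 1), (2, 1), (2, 2), (1, 2), (1, 3), (1, 4), (1, 5)])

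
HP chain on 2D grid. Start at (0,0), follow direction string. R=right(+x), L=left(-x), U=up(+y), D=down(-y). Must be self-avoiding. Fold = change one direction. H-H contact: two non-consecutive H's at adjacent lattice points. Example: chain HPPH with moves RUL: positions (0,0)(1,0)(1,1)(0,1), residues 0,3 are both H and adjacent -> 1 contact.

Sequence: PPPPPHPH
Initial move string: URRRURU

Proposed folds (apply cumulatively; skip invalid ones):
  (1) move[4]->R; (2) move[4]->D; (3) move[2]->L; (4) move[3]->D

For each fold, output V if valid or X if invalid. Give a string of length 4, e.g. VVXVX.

Initial: URRRURU -> [(0, 0), (0, 1), (1, 1), (2, 1), (3, 1), (3, 2), (4, 2), (4, 3)]
Fold 1: move[4]->R => URRRRRU VALID
Fold 2: move[4]->D => URRRDRU VALID
Fold 3: move[2]->L => URLRDRU INVALID (collision), skipped
Fold 4: move[3]->D => URRDDRU VALID

Answer: VVXV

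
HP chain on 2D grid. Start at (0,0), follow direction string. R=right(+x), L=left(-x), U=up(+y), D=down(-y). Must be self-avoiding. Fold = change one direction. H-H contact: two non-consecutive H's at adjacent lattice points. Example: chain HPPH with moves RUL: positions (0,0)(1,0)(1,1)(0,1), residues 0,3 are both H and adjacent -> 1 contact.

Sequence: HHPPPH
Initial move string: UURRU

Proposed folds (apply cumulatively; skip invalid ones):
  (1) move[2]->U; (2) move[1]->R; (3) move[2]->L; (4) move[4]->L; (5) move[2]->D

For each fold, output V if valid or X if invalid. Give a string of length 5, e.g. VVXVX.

Answer: VVXXV

Derivation:
Initial: UURRU -> [(0, 0), (0, 1), (0, 2), (1, 2), (2, 2), (2, 3)]
Fold 1: move[2]->U => UUURU VALID
Fold 2: move[1]->R => URURU VALID
Fold 3: move[2]->L => URLRU INVALID (collision), skipped
Fold 4: move[4]->L => URURL INVALID (collision), skipped
Fold 5: move[2]->D => URDRU VALID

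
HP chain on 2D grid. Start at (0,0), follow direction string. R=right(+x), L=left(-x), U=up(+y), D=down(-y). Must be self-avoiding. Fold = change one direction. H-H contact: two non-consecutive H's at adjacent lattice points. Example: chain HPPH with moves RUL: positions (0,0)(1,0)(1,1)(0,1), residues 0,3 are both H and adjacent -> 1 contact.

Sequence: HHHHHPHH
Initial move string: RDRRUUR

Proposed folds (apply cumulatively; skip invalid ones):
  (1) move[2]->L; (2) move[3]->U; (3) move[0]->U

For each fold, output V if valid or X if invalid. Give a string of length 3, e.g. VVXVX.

Initial: RDRRUUR -> [(0, 0), (1, 0), (1, -1), (2, -1), (3, -1), (3, 0), (3, 1), (4, 1)]
Fold 1: move[2]->L => RDLRUUR INVALID (collision), skipped
Fold 2: move[3]->U => RDRUUUR VALID
Fold 3: move[0]->U => UDRUUUR INVALID (collision), skipped

Answer: XVX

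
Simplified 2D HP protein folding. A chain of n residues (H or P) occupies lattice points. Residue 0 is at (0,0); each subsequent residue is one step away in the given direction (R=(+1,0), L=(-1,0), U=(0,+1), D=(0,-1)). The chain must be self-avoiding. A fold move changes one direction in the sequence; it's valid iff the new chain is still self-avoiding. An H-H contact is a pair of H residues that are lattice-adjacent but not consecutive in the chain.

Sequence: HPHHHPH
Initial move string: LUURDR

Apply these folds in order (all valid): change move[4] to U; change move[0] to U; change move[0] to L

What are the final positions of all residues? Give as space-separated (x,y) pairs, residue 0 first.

Initial moves: LUURDR
Fold: move[4]->U => LUURUR (positions: [(0, 0), (-1, 0), (-1, 1), (-1, 2), (0, 2), (0, 3), (1, 3)])
Fold: move[0]->U => UUURUR (positions: [(0, 0), (0, 1), (0, 2), (0, 3), (1, 3), (1, 4), (2, 4)])
Fold: move[0]->L => LUURUR (positions: [(0, 0), (-1, 0), (-1, 1), (-1, 2), (0, 2), (0, 3), (1, 3)])

Answer: (0,0) (-1,0) (-1,1) (-1,2) (0,2) (0,3) (1,3)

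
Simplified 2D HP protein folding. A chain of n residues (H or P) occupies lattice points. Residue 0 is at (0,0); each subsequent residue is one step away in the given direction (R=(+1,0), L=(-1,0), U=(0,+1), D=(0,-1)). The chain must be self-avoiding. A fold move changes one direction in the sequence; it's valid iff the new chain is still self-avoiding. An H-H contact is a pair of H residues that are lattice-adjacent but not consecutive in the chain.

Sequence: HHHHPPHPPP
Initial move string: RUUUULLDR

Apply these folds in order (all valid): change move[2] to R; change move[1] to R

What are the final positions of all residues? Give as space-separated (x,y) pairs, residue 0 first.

Answer: (0,0) (1,0) (2,0) (3,0) (3,1) (3,2) (2,2) (1,2) (1,1) (2,1)

Derivation:
Initial moves: RUUUULLDR
Fold: move[2]->R => RURUULLDR (positions: [(0, 0), (1, 0), (1, 1), (2, 1), (2, 2), (2, 3), (1, 3), (0, 3), (0, 2), (1, 2)])
Fold: move[1]->R => RRRUULLDR (positions: [(0, 0), (1, 0), (2, 0), (3, 0), (3, 1), (3, 2), (2, 2), (1, 2), (1, 1), (2, 1)])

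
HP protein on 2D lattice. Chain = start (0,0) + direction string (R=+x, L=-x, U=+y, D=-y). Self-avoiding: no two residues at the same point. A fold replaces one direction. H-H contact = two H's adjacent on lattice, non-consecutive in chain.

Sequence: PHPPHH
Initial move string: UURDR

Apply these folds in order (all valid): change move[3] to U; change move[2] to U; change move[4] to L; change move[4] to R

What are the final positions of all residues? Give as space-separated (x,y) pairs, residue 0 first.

Answer: (0,0) (0,1) (0,2) (0,3) (0,4) (1,4)

Derivation:
Initial moves: UURDR
Fold: move[3]->U => UURUR (positions: [(0, 0), (0, 1), (0, 2), (1, 2), (1, 3), (2, 3)])
Fold: move[2]->U => UUUUR (positions: [(0, 0), (0, 1), (0, 2), (0, 3), (0, 4), (1, 4)])
Fold: move[4]->L => UUUUL (positions: [(0, 0), (0, 1), (0, 2), (0, 3), (0, 4), (-1, 4)])
Fold: move[4]->R => UUUUR (positions: [(0, 0), (0, 1), (0, 2), (0, 3), (0, 4), (1, 4)])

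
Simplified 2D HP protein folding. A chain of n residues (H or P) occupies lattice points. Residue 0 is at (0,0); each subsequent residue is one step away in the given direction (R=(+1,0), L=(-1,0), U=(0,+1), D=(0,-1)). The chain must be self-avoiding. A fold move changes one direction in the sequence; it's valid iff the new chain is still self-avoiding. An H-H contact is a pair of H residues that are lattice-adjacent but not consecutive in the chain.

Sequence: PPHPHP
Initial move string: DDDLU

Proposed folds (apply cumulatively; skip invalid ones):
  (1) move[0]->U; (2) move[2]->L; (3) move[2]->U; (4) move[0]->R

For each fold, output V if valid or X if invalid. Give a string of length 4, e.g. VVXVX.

Initial: DDDLU -> [(0, 0), (0, -1), (0, -2), (0, -3), (-1, -3), (-1, -2)]
Fold 1: move[0]->U => UDDLU INVALID (collision), skipped
Fold 2: move[2]->L => DDLLU VALID
Fold 3: move[2]->U => DDULU INVALID (collision), skipped
Fold 4: move[0]->R => RDLLU VALID

Answer: XVXV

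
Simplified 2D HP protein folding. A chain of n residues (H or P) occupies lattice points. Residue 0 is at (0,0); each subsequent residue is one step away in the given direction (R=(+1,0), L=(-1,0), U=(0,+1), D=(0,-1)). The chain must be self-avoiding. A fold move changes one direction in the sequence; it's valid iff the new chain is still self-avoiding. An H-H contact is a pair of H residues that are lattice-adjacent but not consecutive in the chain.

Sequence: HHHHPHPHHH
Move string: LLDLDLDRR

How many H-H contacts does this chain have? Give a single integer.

Answer: 1

Derivation:
Positions: [(0, 0), (-1, 0), (-2, 0), (-2, -1), (-3, -1), (-3, -2), (-4, -2), (-4, -3), (-3, -3), (-2, -3)]
H-H contact: residue 5 @(-3,-2) - residue 8 @(-3, -3)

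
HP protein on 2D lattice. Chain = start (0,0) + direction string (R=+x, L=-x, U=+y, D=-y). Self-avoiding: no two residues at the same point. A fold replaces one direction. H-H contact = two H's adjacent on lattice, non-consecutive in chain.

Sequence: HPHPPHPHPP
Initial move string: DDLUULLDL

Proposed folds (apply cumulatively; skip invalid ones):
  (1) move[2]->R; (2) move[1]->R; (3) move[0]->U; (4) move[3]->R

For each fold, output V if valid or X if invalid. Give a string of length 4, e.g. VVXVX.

Initial: DDLUULLDL -> [(0, 0), (0, -1), (0, -2), (-1, -2), (-1, -1), (-1, 0), (-2, 0), (-3, 0), (-3, -1), (-4, -1)]
Fold 1: move[2]->R => DDRUULLDL INVALID (collision), skipped
Fold 2: move[1]->R => DRLUULLDL INVALID (collision), skipped
Fold 3: move[0]->U => UDLUULLDL INVALID (collision), skipped
Fold 4: move[3]->R => DDLRULLDL INVALID (collision), skipped

Answer: XXXX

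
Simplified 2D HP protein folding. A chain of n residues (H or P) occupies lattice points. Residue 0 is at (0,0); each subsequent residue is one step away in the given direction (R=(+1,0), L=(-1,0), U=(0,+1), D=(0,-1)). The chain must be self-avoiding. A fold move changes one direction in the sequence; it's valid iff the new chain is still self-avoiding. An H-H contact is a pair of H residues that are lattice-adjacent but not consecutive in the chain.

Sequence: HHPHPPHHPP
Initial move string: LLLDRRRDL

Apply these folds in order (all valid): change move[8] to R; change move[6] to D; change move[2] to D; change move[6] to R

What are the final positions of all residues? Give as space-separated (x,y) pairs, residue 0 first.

Initial moves: LLLDRRRDL
Fold: move[8]->R => LLLDRRRDR (positions: [(0, 0), (-1, 0), (-2, 0), (-3, 0), (-3, -1), (-2, -1), (-1, -1), (0, -1), (0, -2), (1, -2)])
Fold: move[6]->D => LLLDRRDDR (positions: [(0, 0), (-1, 0), (-2, 0), (-3, 0), (-3, -1), (-2, -1), (-1, -1), (-1, -2), (-1, -3), (0, -3)])
Fold: move[2]->D => LLDDRRDDR (positions: [(0, 0), (-1, 0), (-2, 0), (-2, -1), (-2, -2), (-1, -2), (0, -2), (0, -3), (0, -4), (1, -4)])
Fold: move[6]->R => LLDDRRRDR (positions: [(0, 0), (-1, 0), (-2, 0), (-2, -1), (-2, -2), (-1, -2), (0, -2), (1, -2), (1, -3), (2, -3)])

Answer: (0,0) (-1,0) (-2,0) (-2,-1) (-2,-2) (-1,-2) (0,-2) (1,-2) (1,-3) (2,-3)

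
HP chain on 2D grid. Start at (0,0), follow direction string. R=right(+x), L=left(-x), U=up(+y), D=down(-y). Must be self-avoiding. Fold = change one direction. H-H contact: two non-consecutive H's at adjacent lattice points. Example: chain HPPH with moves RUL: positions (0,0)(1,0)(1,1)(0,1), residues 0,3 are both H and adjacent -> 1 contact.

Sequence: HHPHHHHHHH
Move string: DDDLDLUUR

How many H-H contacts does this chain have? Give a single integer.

Answer: 2

Derivation:
Positions: [(0, 0), (0, -1), (0, -2), (0, -3), (-1, -3), (-1, -4), (-2, -4), (-2, -3), (-2, -2), (-1, -2)]
H-H contact: residue 4 @(-1,-3) - residue 7 @(-2, -3)
H-H contact: residue 4 @(-1,-3) - residue 9 @(-1, -2)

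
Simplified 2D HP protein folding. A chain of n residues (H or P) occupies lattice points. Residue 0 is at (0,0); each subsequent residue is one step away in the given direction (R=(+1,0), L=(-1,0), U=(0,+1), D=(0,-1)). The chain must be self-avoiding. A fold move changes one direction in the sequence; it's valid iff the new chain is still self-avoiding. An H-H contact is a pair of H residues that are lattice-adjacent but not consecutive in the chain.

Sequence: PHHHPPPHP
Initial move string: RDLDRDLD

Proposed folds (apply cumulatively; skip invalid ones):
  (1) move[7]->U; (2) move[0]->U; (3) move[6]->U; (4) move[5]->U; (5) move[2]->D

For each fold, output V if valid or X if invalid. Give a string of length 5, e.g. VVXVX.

Initial: RDLDRDLD -> [(0, 0), (1, 0), (1, -1), (0, -1), (0, -2), (1, -2), (1, -3), (0, -3), (0, -4)]
Fold 1: move[7]->U => RDLDRDLU INVALID (collision), skipped
Fold 2: move[0]->U => UDLDRDLD INVALID (collision), skipped
Fold 3: move[6]->U => RDLDRDUD INVALID (collision), skipped
Fold 4: move[5]->U => RDLDRULD INVALID (collision), skipped
Fold 5: move[2]->D => RDDDRDLD VALID

Answer: XXXXV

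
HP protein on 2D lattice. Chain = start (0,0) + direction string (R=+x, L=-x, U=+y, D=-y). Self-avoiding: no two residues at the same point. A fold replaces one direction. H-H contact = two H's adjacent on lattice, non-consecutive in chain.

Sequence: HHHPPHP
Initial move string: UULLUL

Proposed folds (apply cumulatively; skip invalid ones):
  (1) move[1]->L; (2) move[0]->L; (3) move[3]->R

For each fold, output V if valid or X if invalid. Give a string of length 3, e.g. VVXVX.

Initial: UULLUL -> [(0, 0), (0, 1), (0, 2), (-1, 2), (-2, 2), (-2, 3), (-3, 3)]
Fold 1: move[1]->L => ULLLUL VALID
Fold 2: move[0]->L => LLLLUL VALID
Fold 3: move[3]->R => LLLRUL INVALID (collision), skipped

Answer: VVX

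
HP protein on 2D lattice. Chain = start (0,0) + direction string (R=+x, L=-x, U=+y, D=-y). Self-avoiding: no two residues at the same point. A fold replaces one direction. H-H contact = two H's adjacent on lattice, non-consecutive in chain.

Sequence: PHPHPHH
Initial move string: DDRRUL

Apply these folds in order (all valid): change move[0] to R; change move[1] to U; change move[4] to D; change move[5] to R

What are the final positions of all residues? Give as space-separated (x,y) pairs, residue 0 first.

Initial moves: DDRRUL
Fold: move[0]->R => RDRRUL (positions: [(0, 0), (1, 0), (1, -1), (2, -1), (3, -1), (3, 0), (2, 0)])
Fold: move[1]->U => RURRUL (positions: [(0, 0), (1, 0), (1, 1), (2, 1), (3, 1), (3, 2), (2, 2)])
Fold: move[4]->D => RURRDL (positions: [(0, 0), (1, 0), (1, 1), (2, 1), (3, 1), (3, 0), (2, 0)])
Fold: move[5]->R => RURRDR (positions: [(0, 0), (1, 0), (1, 1), (2, 1), (3, 1), (3, 0), (4, 0)])

Answer: (0,0) (1,0) (1,1) (2,1) (3,1) (3,0) (4,0)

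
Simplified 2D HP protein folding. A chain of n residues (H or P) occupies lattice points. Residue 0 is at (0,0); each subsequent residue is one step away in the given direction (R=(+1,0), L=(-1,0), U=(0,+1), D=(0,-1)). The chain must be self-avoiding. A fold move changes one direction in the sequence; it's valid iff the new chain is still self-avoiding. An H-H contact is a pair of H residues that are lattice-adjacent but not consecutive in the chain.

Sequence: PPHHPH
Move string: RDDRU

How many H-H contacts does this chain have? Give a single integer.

Answer: 1

Derivation:
Positions: [(0, 0), (1, 0), (1, -1), (1, -2), (2, -2), (2, -1)]
H-H contact: residue 2 @(1,-1) - residue 5 @(2, -1)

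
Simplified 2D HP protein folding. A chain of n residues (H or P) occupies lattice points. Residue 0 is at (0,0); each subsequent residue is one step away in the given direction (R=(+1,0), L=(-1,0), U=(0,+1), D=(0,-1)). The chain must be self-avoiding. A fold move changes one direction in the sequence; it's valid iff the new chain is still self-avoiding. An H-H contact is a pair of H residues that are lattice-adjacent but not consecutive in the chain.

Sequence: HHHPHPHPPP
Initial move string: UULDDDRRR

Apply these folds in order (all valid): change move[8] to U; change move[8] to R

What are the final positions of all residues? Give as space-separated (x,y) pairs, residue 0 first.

Answer: (0,0) (0,1) (0,2) (-1,2) (-1,1) (-1,0) (-1,-1) (0,-1) (1,-1) (2,-1)

Derivation:
Initial moves: UULDDDRRR
Fold: move[8]->U => UULDDDRRU (positions: [(0, 0), (0, 1), (0, 2), (-1, 2), (-1, 1), (-1, 0), (-1, -1), (0, -1), (1, -1), (1, 0)])
Fold: move[8]->R => UULDDDRRR (positions: [(0, 0), (0, 1), (0, 2), (-1, 2), (-1, 1), (-1, 0), (-1, -1), (0, -1), (1, -1), (2, -1)])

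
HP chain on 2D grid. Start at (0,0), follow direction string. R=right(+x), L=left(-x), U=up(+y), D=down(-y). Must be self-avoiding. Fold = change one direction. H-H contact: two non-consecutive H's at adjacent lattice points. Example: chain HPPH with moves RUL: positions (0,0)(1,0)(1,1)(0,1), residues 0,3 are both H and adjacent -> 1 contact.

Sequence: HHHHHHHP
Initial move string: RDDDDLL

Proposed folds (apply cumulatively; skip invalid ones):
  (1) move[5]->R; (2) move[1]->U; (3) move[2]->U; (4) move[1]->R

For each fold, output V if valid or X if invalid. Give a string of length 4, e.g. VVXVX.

Answer: XXXV

Derivation:
Initial: RDDDDLL -> [(0, 0), (1, 0), (1, -1), (1, -2), (1, -3), (1, -4), (0, -4), (-1, -4)]
Fold 1: move[5]->R => RDDDDRL INVALID (collision), skipped
Fold 2: move[1]->U => RUDDDLL INVALID (collision), skipped
Fold 3: move[2]->U => RDUDDLL INVALID (collision), skipped
Fold 4: move[1]->R => RRDDDLL VALID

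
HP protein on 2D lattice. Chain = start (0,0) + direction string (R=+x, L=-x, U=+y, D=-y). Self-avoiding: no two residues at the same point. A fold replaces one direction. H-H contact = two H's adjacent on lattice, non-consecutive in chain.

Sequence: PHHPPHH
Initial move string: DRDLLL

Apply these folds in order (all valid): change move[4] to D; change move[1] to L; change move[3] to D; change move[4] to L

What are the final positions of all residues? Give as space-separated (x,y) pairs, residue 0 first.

Answer: (0,0) (0,-1) (-1,-1) (-1,-2) (-1,-3) (-2,-3) (-3,-3)

Derivation:
Initial moves: DRDLLL
Fold: move[4]->D => DRDLDL (positions: [(0, 0), (0, -1), (1, -1), (1, -2), (0, -2), (0, -3), (-1, -3)])
Fold: move[1]->L => DLDLDL (positions: [(0, 0), (0, -1), (-1, -1), (-1, -2), (-2, -2), (-2, -3), (-3, -3)])
Fold: move[3]->D => DLDDDL (positions: [(0, 0), (0, -1), (-1, -1), (-1, -2), (-1, -3), (-1, -4), (-2, -4)])
Fold: move[4]->L => DLDDLL (positions: [(0, 0), (0, -1), (-1, -1), (-1, -2), (-1, -3), (-2, -3), (-3, -3)])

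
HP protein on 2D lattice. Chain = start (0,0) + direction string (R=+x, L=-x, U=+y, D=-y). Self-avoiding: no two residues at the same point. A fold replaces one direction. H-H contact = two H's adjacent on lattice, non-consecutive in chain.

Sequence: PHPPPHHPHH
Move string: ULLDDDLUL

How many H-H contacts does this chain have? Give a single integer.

Answer: 1

Derivation:
Positions: [(0, 0), (0, 1), (-1, 1), (-2, 1), (-2, 0), (-2, -1), (-2, -2), (-3, -2), (-3, -1), (-4, -1)]
H-H contact: residue 5 @(-2,-1) - residue 8 @(-3, -1)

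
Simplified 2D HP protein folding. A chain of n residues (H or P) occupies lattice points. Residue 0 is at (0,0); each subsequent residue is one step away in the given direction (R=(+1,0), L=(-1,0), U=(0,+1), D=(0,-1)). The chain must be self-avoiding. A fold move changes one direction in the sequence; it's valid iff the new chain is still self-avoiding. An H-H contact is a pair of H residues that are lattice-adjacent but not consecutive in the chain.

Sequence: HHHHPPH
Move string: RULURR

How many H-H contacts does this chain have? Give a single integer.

Answer: 1

Derivation:
Positions: [(0, 0), (1, 0), (1, 1), (0, 1), (0, 2), (1, 2), (2, 2)]
H-H contact: residue 0 @(0,0) - residue 3 @(0, 1)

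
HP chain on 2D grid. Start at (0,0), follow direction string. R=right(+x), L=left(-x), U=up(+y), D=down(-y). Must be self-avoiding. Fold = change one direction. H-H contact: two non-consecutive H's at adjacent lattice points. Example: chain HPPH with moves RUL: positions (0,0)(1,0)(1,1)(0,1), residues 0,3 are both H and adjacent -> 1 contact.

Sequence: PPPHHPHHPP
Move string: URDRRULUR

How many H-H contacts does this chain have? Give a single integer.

Positions: [(0, 0), (0, 1), (1, 1), (1, 0), (2, 0), (3, 0), (3, 1), (2, 1), (2, 2), (3, 2)]
H-H contact: residue 4 @(2,0) - residue 7 @(2, 1)

Answer: 1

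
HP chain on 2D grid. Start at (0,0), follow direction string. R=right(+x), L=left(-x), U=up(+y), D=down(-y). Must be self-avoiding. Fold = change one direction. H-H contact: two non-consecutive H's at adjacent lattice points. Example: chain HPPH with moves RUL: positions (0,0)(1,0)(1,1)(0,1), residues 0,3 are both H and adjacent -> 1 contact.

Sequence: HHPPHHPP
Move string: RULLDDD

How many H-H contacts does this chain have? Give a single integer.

Positions: [(0, 0), (1, 0), (1, 1), (0, 1), (-1, 1), (-1, 0), (-1, -1), (-1, -2)]
H-H contact: residue 0 @(0,0) - residue 5 @(-1, 0)

Answer: 1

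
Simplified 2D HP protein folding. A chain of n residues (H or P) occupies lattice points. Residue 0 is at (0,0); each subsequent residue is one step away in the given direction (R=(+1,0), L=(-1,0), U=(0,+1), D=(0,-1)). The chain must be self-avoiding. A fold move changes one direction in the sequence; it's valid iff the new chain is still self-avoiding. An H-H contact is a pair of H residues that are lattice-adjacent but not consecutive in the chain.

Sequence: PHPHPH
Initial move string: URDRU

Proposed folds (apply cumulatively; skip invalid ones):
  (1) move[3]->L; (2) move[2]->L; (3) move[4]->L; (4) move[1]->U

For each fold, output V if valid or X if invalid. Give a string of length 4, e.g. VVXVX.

Initial: URDRU -> [(0, 0), (0, 1), (1, 1), (1, 0), (2, 0), (2, 1)]
Fold 1: move[3]->L => URDLU INVALID (collision), skipped
Fold 2: move[2]->L => URLRU INVALID (collision), skipped
Fold 3: move[4]->L => URDRL INVALID (collision), skipped
Fold 4: move[1]->U => UUDRU INVALID (collision), skipped

Answer: XXXX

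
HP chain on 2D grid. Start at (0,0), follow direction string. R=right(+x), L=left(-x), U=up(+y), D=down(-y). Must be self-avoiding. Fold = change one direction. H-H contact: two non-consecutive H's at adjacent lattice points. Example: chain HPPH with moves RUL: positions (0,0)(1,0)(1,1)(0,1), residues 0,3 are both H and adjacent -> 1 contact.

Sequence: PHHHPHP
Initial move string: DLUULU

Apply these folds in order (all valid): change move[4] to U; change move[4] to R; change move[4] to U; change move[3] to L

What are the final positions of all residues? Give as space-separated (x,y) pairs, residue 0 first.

Initial moves: DLUULU
Fold: move[4]->U => DLUUUU (positions: [(0, 0), (0, -1), (-1, -1), (-1, 0), (-1, 1), (-1, 2), (-1, 3)])
Fold: move[4]->R => DLUURU (positions: [(0, 0), (0, -1), (-1, -1), (-1, 0), (-1, 1), (0, 1), (0, 2)])
Fold: move[4]->U => DLUUUU (positions: [(0, 0), (0, -1), (-1, -1), (-1, 0), (-1, 1), (-1, 2), (-1, 3)])
Fold: move[3]->L => DLULUU (positions: [(0, 0), (0, -1), (-1, -1), (-1, 0), (-2, 0), (-2, 1), (-2, 2)])

Answer: (0,0) (0,-1) (-1,-1) (-1,0) (-2,0) (-2,1) (-2,2)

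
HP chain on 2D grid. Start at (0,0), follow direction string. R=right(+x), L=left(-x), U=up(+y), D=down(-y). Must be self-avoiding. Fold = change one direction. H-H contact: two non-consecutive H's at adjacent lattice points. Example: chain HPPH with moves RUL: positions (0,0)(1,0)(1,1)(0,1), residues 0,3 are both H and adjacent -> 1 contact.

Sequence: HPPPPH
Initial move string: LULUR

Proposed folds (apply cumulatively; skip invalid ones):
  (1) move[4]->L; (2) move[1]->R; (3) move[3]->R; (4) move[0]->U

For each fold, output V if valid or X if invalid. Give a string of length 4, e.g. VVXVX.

Initial: LULUR -> [(0, 0), (-1, 0), (-1, 1), (-2, 1), (-2, 2), (-1, 2)]
Fold 1: move[4]->L => LULUL VALID
Fold 2: move[1]->R => LRLUL INVALID (collision), skipped
Fold 3: move[3]->R => LULRL INVALID (collision), skipped
Fold 4: move[0]->U => UULUL VALID

Answer: VXXV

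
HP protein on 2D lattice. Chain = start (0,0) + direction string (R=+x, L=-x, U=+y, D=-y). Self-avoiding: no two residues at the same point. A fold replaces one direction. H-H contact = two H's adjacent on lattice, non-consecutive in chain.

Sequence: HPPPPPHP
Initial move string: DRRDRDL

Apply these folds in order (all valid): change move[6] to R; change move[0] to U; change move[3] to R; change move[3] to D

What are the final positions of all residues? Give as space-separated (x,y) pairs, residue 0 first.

Answer: (0,0) (0,1) (1,1) (2,1) (2,0) (3,0) (3,-1) (4,-1)

Derivation:
Initial moves: DRRDRDL
Fold: move[6]->R => DRRDRDR (positions: [(0, 0), (0, -1), (1, -1), (2, -1), (2, -2), (3, -2), (3, -3), (4, -3)])
Fold: move[0]->U => URRDRDR (positions: [(0, 0), (0, 1), (1, 1), (2, 1), (2, 0), (3, 0), (3, -1), (4, -1)])
Fold: move[3]->R => URRRRDR (positions: [(0, 0), (0, 1), (1, 1), (2, 1), (3, 1), (4, 1), (4, 0), (5, 0)])
Fold: move[3]->D => URRDRDR (positions: [(0, 0), (0, 1), (1, 1), (2, 1), (2, 0), (3, 0), (3, -1), (4, -1)])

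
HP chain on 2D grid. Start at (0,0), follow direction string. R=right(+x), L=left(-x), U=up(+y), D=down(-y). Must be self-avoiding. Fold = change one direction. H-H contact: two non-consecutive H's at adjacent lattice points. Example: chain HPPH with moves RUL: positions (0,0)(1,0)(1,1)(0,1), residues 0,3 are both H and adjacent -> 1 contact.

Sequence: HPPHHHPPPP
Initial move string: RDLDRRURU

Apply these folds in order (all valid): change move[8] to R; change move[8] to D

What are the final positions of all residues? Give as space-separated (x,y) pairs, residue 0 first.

Initial moves: RDLDRRURU
Fold: move[8]->R => RDLDRRURR (positions: [(0, 0), (1, 0), (1, -1), (0, -1), (0, -2), (1, -2), (2, -2), (2, -1), (3, -1), (4, -1)])
Fold: move[8]->D => RDLDRRURD (positions: [(0, 0), (1, 0), (1, -1), (0, -1), (0, -2), (1, -2), (2, -2), (2, -1), (3, -1), (3, -2)])

Answer: (0,0) (1,0) (1,-1) (0,-1) (0,-2) (1,-2) (2,-2) (2,-1) (3,-1) (3,-2)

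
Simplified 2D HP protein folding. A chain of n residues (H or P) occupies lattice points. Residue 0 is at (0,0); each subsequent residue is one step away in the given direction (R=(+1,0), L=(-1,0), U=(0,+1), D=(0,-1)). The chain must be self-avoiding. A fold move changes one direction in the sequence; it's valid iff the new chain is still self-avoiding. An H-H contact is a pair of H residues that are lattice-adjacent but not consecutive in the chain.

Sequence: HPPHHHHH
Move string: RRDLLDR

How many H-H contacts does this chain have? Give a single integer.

Positions: [(0, 0), (1, 0), (2, 0), (2, -1), (1, -1), (0, -1), (0, -2), (1, -2)]
H-H contact: residue 0 @(0,0) - residue 5 @(0, -1)
H-H contact: residue 4 @(1,-1) - residue 7 @(1, -2)

Answer: 2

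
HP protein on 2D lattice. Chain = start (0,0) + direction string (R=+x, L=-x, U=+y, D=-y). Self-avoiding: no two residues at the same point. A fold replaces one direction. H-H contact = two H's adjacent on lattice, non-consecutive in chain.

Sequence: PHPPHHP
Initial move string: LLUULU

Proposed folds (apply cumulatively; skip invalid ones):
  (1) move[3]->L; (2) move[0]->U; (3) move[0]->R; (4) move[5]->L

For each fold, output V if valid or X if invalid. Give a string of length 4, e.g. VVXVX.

Initial: LLUULU -> [(0, 0), (-1, 0), (-2, 0), (-2, 1), (-2, 2), (-3, 2), (-3, 3)]
Fold 1: move[3]->L => LLULLU VALID
Fold 2: move[0]->U => ULULLU VALID
Fold 3: move[0]->R => RLULLU INVALID (collision), skipped
Fold 4: move[5]->L => ULULLL VALID

Answer: VVXV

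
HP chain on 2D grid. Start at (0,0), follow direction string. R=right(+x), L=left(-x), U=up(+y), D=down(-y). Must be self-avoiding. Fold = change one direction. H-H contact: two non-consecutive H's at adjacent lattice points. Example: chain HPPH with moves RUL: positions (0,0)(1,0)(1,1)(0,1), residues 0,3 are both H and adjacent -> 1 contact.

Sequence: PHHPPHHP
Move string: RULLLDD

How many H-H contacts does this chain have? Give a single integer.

Answer: 0

Derivation:
Positions: [(0, 0), (1, 0), (1, 1), (0, 1), (-1, 1), (-2, 1), (-2, 0), (-2, -1)]
No H-H contacts found.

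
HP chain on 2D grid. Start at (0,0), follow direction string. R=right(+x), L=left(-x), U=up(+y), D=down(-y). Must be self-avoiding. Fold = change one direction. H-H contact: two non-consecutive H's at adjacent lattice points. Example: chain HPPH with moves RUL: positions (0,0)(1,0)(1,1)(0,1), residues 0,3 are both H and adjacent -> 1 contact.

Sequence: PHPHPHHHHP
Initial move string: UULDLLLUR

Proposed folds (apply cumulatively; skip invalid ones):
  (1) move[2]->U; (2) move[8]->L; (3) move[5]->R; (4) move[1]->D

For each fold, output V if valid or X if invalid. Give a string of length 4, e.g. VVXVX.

Answer: XVXX

Derivation:
Initial: UULDLLLUR -> [(0, 0), (0, 1), (0, 2), (-1, 2), (-1, 1), (-2, 1), (-3, 1), (-4, 1), (-4, 2), (-3, 2)]
Fold 1: move[2]->U => UUUDLLLUR INVALID (collision), skipped
Fold 2: move[8]->L => UULDLLLUL VALID
Fold 3: move[5]->R => UULDLRLUL INVALID (collision), skipped
Fold 4: move[1]->D => UDLDLLLUL INVALID (collision), skipped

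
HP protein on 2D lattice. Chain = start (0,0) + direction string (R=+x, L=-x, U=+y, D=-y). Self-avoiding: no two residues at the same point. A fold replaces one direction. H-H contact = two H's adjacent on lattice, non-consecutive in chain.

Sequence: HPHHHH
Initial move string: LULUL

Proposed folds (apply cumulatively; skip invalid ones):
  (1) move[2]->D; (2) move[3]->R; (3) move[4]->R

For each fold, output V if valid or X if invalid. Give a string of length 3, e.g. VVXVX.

Answer: XXV

Derivation:
Initial: LULUL -> [(0, 0), (-1, 0), (-1, 1), (-2, 1), (-2, 2), (-3, 2)]
Fold 1: move[2]->D => LUDUL INVALID (collision), skipped
Fold 2: move[3]->R => LULRL INVALID (collision), skipped
Fold 3: move[4]->R => LULUR VALID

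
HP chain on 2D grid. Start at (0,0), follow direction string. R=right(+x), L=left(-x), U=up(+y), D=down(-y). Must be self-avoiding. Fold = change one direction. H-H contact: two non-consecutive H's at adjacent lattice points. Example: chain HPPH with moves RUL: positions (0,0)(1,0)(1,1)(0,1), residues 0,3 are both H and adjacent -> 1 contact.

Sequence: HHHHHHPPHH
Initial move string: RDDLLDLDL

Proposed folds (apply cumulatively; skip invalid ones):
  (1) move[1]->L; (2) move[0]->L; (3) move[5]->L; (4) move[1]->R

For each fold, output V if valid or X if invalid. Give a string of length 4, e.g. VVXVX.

Answer: XVVX

Derivation:
Initial: RDDLLDLDL -> [(0, 0), (1, 0), (1, -1), (1, -2), (0, -2), (-1, -2), (-1, -3), (-2, -3), (-2, -4), (-3, -4)]
Fold 1: move[1]->L => RLDLLDLDL INVALID (collision), skipped
Fold 2: move[0]->L => LDDLLDLDL VALID
Fold 3: move[5]->L => LDDLLLLDL VALID
Fold 4: move[1]->R => LRDLLLLDL INVALID (collision), skipped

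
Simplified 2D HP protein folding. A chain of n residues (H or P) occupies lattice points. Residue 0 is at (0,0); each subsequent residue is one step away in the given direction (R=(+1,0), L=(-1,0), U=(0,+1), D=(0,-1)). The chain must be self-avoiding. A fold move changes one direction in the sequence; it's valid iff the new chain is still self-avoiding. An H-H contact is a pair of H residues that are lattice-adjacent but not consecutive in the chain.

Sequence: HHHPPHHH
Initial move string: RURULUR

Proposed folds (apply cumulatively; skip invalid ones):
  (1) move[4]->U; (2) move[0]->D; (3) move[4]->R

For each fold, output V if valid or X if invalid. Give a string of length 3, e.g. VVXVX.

Initial: RURULUR -> [(0, 0), (1, 0), (1, 1), (2, 1), (2, 2), (1, 2), (1, 3), (2, 3)]
Fold 1: move[4]->U => RURUUUR VALID
Fold 2: move[0]->D => DURUUUR INVALID (collision), skipped
Fold 3: move[4]->R => RURURUR VALID

Answer: VXV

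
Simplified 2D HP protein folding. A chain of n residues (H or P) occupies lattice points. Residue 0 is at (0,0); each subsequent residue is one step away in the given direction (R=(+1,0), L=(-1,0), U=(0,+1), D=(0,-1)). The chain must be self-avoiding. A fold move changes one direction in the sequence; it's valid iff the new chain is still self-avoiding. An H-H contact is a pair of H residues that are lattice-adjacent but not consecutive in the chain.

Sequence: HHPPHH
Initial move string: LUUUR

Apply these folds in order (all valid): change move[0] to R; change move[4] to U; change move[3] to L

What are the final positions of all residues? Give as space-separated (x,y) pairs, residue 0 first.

Initial moves: LUUUR
Fold: move[0]->R => RUUUR (positions: [(0, 0), (1, 0), (1, 1), (1, 2), (1, 3), (2, 3)])
Fold: move[4]->U => RUUUU (positions: [(0, 0), (1, 0), (1, 1), (1, 2), (1, 3), (1, 4)])
Fold: move[3]->L => RUULU (positions: [(0, 0), (1, 0), (1, 1), (1, 2), (0, 2), (0, 3)])

Answer: (0,0) (1,0) (1,1) (1,2) (0,2) (0,3)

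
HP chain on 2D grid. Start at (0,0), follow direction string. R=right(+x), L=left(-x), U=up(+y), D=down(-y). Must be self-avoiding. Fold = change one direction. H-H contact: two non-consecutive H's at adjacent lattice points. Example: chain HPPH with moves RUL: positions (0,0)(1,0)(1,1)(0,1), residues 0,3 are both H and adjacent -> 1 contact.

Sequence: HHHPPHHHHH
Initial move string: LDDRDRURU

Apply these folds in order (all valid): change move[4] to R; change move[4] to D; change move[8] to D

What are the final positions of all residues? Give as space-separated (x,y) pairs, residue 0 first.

Initial moves: LDDRDRURU
Fold: move[4]->R => LDDRRRURU (positions: [(0, 0), (-1, 0), (-1, -1), (-1, -2), (0, -2), (1, -2), (2, -2), (2, -1), (3, -1), (3, 0)])
Fold: move[4]->D => LDDRDRURU (positions: [(0, 0), (-1, 0), (-1, -1), (-1, -2), (0, -2), (0, -3), (1, -3), (1, -2), (2, -2), (2, -1)])
Fold: move[8]->D => LDDRDRURD (positions: [(0, 0), (-1, 0), (-1, -1), (-1, -2), (0, -2), (0, -3), (1, -3), (1, -2), (2, -2), (2, -3)])

Answer: (0,0) (-1,0) (-1,-1) (-1,-2) (0,-2) (0,-3) (1,-3) (1,-2) (2,-2) (2,-3)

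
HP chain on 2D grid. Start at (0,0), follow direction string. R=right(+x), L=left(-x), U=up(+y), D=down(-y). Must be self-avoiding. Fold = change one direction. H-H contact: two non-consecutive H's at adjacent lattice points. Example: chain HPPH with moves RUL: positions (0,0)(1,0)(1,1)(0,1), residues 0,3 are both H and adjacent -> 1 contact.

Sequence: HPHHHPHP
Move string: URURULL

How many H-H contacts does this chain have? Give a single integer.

Answer: 1

Derivation:
Positions: [(0, 0), (0, 1), (1, 1), (1, 2), (2, 2), (2, 3), (1, 3), (0, 3)]
H-H contact: residue 3 @(1,2) - residue 6 @(1, 3)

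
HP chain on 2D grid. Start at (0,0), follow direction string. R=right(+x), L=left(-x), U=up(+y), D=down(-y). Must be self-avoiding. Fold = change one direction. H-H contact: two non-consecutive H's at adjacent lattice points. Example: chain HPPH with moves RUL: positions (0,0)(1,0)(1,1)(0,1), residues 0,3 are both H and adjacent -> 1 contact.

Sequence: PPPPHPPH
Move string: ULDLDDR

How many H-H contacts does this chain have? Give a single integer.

Answer: 0

Derivation:
Positions: [(0, 0), (0, 1), (-1, 1), (-1, 0), (-2, 0), (-2, -1), (-2, -2), (-1, -2)]
No H-H contacts found.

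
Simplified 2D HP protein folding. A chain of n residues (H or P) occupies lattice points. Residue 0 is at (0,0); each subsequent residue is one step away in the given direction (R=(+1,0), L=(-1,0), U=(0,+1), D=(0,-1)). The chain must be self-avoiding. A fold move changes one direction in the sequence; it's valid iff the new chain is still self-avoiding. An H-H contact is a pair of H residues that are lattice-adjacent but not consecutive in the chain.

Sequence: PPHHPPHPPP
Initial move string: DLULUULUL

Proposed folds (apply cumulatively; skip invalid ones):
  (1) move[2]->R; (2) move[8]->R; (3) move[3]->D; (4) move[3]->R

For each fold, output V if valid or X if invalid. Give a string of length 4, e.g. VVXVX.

Answer: XVXX

Derivation:
Initial: DLULUULUL -> [(0, 0), (0, -1), (-1, -1), (-1, 0), (-2, 0), (-2, 1), (-2, 2), (-3, 2), (-3, 3), (-4, 3)]
Fold 1: move[2]->R => DLRLUULUL INVALID (collision), skipped
Fold 2: move[8]->R => DLULUULUR VALID
Fold 3: move[3]->D => DLUDUULUR INVALID (collision), skipped
Fold 4: move[3]->R => DLURUULUR INVALID (collision), skipped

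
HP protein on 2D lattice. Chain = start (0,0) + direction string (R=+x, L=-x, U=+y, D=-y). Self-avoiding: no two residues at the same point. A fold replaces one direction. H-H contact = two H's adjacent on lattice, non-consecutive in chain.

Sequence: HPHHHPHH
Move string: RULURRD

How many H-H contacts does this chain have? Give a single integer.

Positions: [(0, 0), (1, 0), (1, 1), (0, 1), (0, 2), (1, 2), (2, 2), (2, 1)]
H-H contact: residue 0 @(0,0) - residue 3 @(0, 1)
H-H contact: residue 2 @(1,1) - residue 7 @(2, 1)

Answer: 2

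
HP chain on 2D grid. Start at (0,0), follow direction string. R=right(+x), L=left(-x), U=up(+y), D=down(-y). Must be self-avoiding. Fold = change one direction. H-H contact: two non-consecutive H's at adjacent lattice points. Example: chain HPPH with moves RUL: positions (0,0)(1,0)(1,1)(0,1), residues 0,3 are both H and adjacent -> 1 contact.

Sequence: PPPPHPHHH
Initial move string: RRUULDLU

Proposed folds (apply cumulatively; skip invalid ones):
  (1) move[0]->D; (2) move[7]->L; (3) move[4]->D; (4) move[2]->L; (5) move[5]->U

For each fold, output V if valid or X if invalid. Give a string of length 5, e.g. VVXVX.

Initial: RRUULDLU -> [(0, 0), (1, 0), (2, 0), (2, 1), (2, 2), (1, 2), (1, 1), (0, 1), (0, 2)]
Fold 1: move[0]->D => DRUULDLU INVALID (collision), skipped
Fold 2: move[7]->L => RRUULDLL VALID
Fold 3: move[4]->D => RRUUDDLL INVALID (collision), skipped
Fold 4: move[2]->L => RRLULDLL INVALID (collision), skipped
Fold 5: move[5]->U => RRUULULL VALID

Answer: XVXXV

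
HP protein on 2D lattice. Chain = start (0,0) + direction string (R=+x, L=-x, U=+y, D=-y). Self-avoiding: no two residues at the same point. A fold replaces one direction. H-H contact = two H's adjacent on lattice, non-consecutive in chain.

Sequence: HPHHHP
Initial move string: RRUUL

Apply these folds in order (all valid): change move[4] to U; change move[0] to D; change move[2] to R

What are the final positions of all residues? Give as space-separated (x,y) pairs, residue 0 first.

Answer: (0,0) (0,-1) (1,-1) (2,-1) (2,0) (2,1)

Derivation:
Initial moves: RRUUL
Fold: move[4]->U => RRUUU (positions: [(0, 0), (1, 0), (2, 0), (2, 1), (2, 2), (2, 3)])
Fold: move[0]->D => DRUUU (positions: [(0, 0), (0, -1), (1, -1), (1, 0), (1, 1), (1, 2)])
Fold: move[2]->R => DRRUU (positions: [(0, 0), (0, -1), (1, -1), (2, -1), (2, 0), (2, 1)])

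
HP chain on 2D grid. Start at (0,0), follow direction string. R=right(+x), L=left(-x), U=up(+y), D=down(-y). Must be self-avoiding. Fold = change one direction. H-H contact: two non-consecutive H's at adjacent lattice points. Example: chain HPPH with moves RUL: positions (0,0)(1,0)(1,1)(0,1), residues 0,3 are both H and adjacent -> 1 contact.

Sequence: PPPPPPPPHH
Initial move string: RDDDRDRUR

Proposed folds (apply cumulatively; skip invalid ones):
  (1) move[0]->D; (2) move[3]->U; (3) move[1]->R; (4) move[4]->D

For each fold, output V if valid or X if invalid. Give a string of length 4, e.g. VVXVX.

Initial: RDDDRDRUR -> [(0, 0), (1, 0), (1, -1), (1, -2), (1, -3), (2, -3), (2, -4), (3, -4), (3, -3), (4, -3)]
Fold 1: move[0]->D => DDDDRDRUR VALID
Fold 2: move[3]->U => DDDURDRUR INVALID (collision), skipped
Fold 3: move[1]->R => DRDDRDRUR VALID
Fold 4: move[4]->D => DRDDDDRUR VALID

Answer: VXVV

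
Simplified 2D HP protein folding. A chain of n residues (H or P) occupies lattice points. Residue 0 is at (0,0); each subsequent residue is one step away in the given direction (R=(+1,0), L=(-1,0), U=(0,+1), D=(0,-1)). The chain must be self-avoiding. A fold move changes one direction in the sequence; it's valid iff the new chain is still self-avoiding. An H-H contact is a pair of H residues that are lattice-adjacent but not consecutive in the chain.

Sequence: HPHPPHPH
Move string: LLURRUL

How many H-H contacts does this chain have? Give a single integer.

Positions: [(0, 0), (-1, 0), (-2, 0), (-2, 1), (-1, 1), (0, 1), (0, 2), (-1, 2)]
H-H contact: residue 0 @(0,0) - residue 5 @(0, 1)

Answer: 1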